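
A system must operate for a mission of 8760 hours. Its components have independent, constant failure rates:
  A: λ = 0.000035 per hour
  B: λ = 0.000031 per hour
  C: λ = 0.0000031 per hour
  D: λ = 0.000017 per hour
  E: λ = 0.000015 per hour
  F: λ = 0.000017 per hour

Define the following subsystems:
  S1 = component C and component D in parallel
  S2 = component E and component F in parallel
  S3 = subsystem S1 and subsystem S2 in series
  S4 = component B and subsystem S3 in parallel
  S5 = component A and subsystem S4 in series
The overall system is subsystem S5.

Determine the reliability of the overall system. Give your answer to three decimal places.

0.732

R(A) = exp(−0.000035 × 8760) = 0.73594
R(B) = exp(−0.000031 × 8760) = 0.76219
R(C) = exp(−0.0000031 × 8760) = 0.97321
R(D) = exp(−0.000017 × 8760) = 0.86164
R(E) = exp(−0.000015 × 8760) = 0.87687
R(F) = exp(−0.000017 × 8760) = 0.86164
Parallel (C and D): 1 − (1 − 0.97321)(1 − 0.86164) = 0.99629
Parallel (E and F): 1 − (1 − 0.87687)(1 − 0.86164) = 0.98296
Series ([0.99629] and [0.98296]): 0.99629 × 0.98296 = 0.97931
Parallel (B and [0.97931]): 1 − (1 − 0.76219)(1 − 0.97931) = 0.99508
Series (A and [0.99508]): 0.73594 × 0.99508 = 0.732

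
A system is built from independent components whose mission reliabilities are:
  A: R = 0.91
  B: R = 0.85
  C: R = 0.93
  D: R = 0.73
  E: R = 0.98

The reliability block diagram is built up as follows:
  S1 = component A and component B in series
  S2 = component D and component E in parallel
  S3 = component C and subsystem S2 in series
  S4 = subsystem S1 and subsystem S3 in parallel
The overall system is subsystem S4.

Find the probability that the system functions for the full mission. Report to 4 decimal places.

0.9830

Series (A and B): 0.910000 × 0.850000 = 0.773500
Parallel (D and E): 1 − (1 − 0.730000)(1 − 0.980000) = 0.994600
Series (C and [0.994600]): 0.930000 × 0.994600 = 0.924978
Parallel ([0.773500] and [0.924978]): 1 − (1 − 0.773500)(1 − 0.924978) = 0.9830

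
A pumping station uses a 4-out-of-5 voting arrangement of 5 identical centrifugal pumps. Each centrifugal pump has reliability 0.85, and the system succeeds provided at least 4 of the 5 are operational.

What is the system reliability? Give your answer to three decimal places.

R = Σ_{i=4}^{5} C(5,i) p^i (1−p)^{5−i} with p = 0.85
C(5,4)·0.85^4·0.15^1 = 0.39150
C(5,5)·0.85^5·0.15^0 = 0.44371
Sum = 0.835

0.835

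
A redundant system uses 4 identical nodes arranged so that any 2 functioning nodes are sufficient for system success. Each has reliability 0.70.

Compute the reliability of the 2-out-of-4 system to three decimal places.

0.916

R = Σ_{i=2}^{4} C(4,i) p^i (1−p)^{4−i} with p = 0.70
C(4,2)·0.70^2·0.30^2 = 0.26460
C(4,3)·0.70^3·0.30^1 = 0.41160
C(4,4)·0.70^4·0.30^0 = 0.24010
Sum = 0.916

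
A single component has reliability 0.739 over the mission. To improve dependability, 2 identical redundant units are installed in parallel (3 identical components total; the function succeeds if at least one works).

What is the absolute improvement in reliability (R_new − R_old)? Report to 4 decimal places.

0.2432

R_before = 0.739
R_after = 1 − (1 − 0.739)^3 = 0.9822
ΔR = 0.9822 − 0.739 = 0.2432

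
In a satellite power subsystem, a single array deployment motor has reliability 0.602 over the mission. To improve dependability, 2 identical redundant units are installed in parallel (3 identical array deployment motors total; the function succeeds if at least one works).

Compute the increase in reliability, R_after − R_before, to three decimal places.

0.335

R_before = 0.602
R_after = 1 − (1 − 0.602)^3 = 0.937
ΔR = 0.937 − 0.602 = 0.335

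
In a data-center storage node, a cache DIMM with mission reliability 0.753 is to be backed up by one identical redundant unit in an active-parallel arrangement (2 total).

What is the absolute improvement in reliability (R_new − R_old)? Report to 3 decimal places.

R_before = 0.753
R_after = 1 − (1 − 0.753)^2 = 0.939
ΔR = 0.939 − 0.753 = 0.186

0.186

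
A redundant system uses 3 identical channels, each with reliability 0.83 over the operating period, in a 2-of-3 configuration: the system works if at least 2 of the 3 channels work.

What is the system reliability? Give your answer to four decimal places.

R = Σ_{i=2}^{3} C(3,i) p^i (1−p)^{3−i} with p = 0.83
C(3,2)·0.83^2·0.17^1 = 0.351339
C(3,3)·0.83^3·0.17^0 = 0.571787
Sum = 0.9231

0.9231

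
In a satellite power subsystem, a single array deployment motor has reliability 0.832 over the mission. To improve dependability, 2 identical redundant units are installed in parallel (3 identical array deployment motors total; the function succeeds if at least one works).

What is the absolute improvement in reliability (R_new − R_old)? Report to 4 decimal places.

R_before = 0.832
R_after = 1 − (1 − 0.832)^3 = 0.9953
ΔR = 0.9953 − 0.832 = 0.1633

0.1633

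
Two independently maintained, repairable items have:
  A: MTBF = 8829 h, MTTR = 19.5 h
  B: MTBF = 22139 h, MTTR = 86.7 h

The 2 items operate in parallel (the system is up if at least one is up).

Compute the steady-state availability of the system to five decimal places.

0.99999

A(A) = MTBF/(MTBF+MTTR) = 8829/(8829+19.5) = 0.997796
A(B) = MTBF/(MTBF+MTTR) = 22139/(22139+86.7) = 0.996099
Parallel availability: 1 − (1 − 0.997796)(1 − 0.996099) = 0.99999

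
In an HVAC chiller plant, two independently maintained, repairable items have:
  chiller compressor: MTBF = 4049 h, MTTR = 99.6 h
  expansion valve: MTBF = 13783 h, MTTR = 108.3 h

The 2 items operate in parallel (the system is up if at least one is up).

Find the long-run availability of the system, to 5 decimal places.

0.99981

A(chiller compressor) = MTBF/(MTBF+MTTR) = 4049/(4049+99.6) = 0.975992
A(expansion valve) = MTBF/(MTBF+MTTR) = 13783/(13783+108.3) = 0.992204
Parallel availability: 1 − (1 − 0.975992)(1 − 0.992204) = 0.99981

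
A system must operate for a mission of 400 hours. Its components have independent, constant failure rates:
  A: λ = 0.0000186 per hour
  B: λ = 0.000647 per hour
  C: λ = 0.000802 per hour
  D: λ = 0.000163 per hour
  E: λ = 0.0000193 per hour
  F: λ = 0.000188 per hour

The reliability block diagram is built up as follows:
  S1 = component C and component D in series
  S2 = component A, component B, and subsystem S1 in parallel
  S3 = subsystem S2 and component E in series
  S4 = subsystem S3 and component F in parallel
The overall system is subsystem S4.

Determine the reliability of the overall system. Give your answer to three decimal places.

0.999

R(A) = exp(−0.0000186 × 400) = 0.99259
R(B) = exp(−0.000647 × 400) = 0.77198
R(C) = exp(−0.000802 × 400) = 0.72557
R(D) = exp(−0.000163 × 400) = 0.93688
R(E) = exp(−0.0000193 × 400) = 0.99231
R(F) = exp(−0.000188 × 400) = 0.92756
Series (C and D): 0.72557 × 0.93688 = 0.67977
Parallel (A, B, and [0.67977]): 1 − (1 − 0.99259)(1 − 0.77198)(1 − 0.67977) = 0.99946
Series ([0.99946] and E): 0.99946 × 0.99231 = 0.99177
Parallel ([0.99177] and F): 1 − (1 − 0.99177)(1 − 0.92756) = 0.999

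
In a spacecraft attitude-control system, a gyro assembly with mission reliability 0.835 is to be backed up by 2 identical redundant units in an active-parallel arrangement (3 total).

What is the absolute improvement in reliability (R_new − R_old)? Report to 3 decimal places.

0.161

R_before = 0.835
R_after = 1 − (1 − 0.835)^3 = 0.996
ΔR = 0.996 − 0.835 = 0.161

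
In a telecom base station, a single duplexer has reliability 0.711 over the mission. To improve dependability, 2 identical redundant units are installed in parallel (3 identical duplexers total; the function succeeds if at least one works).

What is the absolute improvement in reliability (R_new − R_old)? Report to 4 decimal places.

R_before = 0.711
R_after = 1 − (1 − 0.711)^3 = 0.9759
ΔR = 0.9759 − 0.711 = 0.2649

0.2649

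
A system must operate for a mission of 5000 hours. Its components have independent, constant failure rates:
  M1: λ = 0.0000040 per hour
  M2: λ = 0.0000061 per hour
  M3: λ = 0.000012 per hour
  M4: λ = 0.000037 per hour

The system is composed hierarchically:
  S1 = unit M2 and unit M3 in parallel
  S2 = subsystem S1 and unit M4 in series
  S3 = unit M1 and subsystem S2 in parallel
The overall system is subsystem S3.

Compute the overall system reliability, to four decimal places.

0.9966

R(M1) = exp(−0.0000040 × 5000) = 0.980199
R(M2) = exp(−0.0000061 × 5000) = 0.969960
R(M3) = exp(−0.000012 × 5000) = 0.941765
R(M4) = exp(−0.000037 × 5000) = 0.831104
Parallel (M2 and M3): 1 − (1 − 0.969960)(1 − 0.941765) = 0.998251
Series ([0.998251] and M4): 0.998251 × 0.831104 = 0.829650
Parallel (M1 and [0.829650]): 1 − (1 − 0.980199)(1 − 0.829650) = 0.9966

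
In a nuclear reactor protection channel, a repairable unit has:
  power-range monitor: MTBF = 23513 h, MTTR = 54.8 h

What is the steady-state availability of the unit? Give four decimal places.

0.9977

A(power-range monitor) = MTBF/(MTBF+MTTR) = 23513/(23513+54.8) = 0.9977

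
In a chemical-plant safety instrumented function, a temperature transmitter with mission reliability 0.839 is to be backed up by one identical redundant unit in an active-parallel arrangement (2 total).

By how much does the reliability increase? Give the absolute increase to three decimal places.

R_before = 0.839
R_after = 1 − (1 − 0.839)^2 = 0.974
ΔR = 0.974 − 0.839 = 0.135

0.135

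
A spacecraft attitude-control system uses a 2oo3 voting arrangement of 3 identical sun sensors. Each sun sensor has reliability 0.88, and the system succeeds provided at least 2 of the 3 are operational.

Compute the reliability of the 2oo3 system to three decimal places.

R = Σ_{i=2}^{3} C(3,i) p^i (1−p)^{3−i} with p = 0.88
C(3,2)·0.88^2·0.12^1 = 0.27878
C(3,3)·0.88^3·0.12^0 = 0.68147
Sum = 0.960

0.960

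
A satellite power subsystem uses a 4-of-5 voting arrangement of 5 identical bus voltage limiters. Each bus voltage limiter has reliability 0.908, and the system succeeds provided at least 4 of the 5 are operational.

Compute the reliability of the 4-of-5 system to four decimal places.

0.9299

R = Σ_{i=4}^{5} C(5,i) p^i (1−p)^{5−i} with p = 0.908
C(5,4)·0.908^4·0.092^1 = 0.312681
C(5,5)·0.908^5·0.092^0 = 0.617205
Sum = 0.9299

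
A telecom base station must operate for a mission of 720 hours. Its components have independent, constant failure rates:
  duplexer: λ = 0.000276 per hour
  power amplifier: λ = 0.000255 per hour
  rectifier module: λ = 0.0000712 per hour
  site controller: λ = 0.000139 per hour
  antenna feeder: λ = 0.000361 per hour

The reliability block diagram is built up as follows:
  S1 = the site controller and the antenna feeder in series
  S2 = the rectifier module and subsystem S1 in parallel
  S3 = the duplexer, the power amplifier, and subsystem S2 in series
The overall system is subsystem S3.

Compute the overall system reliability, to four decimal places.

R(duplexer) = exp(−0.000276 × 720) = 0.819779
R(power amplifier) = exp(−0.000255 × 720) = 0.832269
R(rectifier module) = exp(−0.0000712 × 720) = 0.950028
R(site controller) = exp(−0.000139 × 720) = 0.904765
R(antenna feeder) = exp(−0.000361 × 720) = 0.771113
Series (site controller and antenna feeder): 0.904765 × 0.771113 = 0.697676
Parallel (rectifier module and [0.697676]): 1 − (1 − 0.950028)(1 − 0.697676) = 0.984892
Series (duplexer, power amplifier, and [0.984892]): 0.819779 × 0.832269 × 0.984892 = 0.6720

0.6720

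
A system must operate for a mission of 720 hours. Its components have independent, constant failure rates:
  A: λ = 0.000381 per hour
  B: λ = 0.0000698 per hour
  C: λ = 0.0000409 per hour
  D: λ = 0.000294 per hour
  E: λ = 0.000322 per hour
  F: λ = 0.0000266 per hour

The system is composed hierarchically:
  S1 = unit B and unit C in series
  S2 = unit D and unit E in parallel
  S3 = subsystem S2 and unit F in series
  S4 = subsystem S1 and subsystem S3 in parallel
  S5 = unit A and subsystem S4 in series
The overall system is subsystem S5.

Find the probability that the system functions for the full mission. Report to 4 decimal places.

0.7567

R(A) = exp(−0.000381 × 720) = 0.760089
R(B) = exp(−0.0000698 × 720) = 0.950986
R(C) = exp(−0.0000409 × 720) = 0.970981
R(D) = exp(−0.000294 × 720) = 0.809224
R(E) = exp(−0.000322 × 720) = 0.793073
R(F) = exp(−0.0000266 × 720) = 0.981030
Series (B and C): 0.950986 × 0.970981 = 0.923389
Parallel (D and E): 1 − (1 − 0.809224)(1 − 0.793073) = 0.960523
Series ([0.960523] and F): 0.960523 × 0.981030 = 0.942302
Parallel ([0.923389] and [0.942302]): 1 − (1 − 0.923389)(1 − 0.942302) = 0.995580
Series (A and [0.995580]): 0.760089 × 0.995580 = 0.7567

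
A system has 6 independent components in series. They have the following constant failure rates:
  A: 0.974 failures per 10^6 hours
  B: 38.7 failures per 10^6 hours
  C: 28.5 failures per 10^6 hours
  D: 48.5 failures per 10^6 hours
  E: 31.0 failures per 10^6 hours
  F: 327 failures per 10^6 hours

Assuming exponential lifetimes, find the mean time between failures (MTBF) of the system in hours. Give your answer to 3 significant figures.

2110

Series of exponential components: λ_sys = Σ λ_i
λ_sys = 0.000000974 + 0.0000387 + 0.0000285 + 0.0000485 + 0.0000310 + 0.000327 = 4.7467e-04 /h
MTBF = 1 / λ_sys = 2110 h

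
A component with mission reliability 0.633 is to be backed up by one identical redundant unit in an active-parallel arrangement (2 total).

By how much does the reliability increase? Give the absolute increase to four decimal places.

0.2323

R_before = 0.633
R_after = 1 − (1 − 0.633)^2 = 0.8653
ΔR = 0.8653 − 0.633 = 0.2323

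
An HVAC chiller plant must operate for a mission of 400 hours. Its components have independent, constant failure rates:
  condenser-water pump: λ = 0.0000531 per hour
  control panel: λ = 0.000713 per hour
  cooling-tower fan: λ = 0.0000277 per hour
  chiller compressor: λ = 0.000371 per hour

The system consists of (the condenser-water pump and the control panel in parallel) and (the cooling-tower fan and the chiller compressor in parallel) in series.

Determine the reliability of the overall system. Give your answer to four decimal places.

0.9933

R(condenser-water pump) = exp(−0.0000531 × 400) = 0.978984
R(control panel) = exp(−0.000713 × 400) = 0.751864
R(cooling-tower fan) = exp(−0.0000277 × 400) = 0.988981
R(chiller compressor) = exp(−0.000371 × 400) = 0.862086
Parallel (condenser-water pump and control panel): 1 − (1 − 0.978984)(1 − 0.751864) = 0.994785
Parallel (cooling-tower fan and chiller compressor): 1 − (1 − 0.988981)(1 − 0.862086) = 0.998480
Series ([0.994785] and [0.998480]): 0.994785 × 0.998480 = 0.9933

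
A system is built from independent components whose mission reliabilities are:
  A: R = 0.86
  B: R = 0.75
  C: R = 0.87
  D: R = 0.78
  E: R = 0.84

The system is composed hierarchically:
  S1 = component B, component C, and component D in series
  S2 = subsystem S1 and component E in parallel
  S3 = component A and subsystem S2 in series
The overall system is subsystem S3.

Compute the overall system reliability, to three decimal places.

Series (B, C, and D): 0.75000 × 0.87000 × 0.78000 = 0.50895
Parallel ([0.50895] and E): 1 − (1 − 0.50895)(1 − 0.84000) = 0.92143
Series (A and [0.92143]): 0.86000 × 0.92143 = 0.792

0.792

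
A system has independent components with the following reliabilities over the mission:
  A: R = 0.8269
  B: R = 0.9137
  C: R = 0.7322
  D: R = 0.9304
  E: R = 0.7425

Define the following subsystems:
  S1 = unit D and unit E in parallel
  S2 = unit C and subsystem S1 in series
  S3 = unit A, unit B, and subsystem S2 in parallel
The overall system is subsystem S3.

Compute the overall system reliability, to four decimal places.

Parallel (D and E): 1 − (1 − 0.930400)(1 − 0.742500) = 0.982078
Series (C and [0.982078]): 0.732200 × 0.982078 = 0.719078
Parallel (A, B, and [0.719078]): 1 − (1 − 0.826900)(1 − 0.913700)(1 − 0.719078) = 0.9958

0.9958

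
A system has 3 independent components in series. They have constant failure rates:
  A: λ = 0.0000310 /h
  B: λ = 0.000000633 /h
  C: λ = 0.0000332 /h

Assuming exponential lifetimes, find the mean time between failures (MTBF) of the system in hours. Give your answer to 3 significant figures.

Series of exponential components: λ_sys = Σ λ_i
λ_sys = 0.0000310 + 0.000000633 + 0.0000332 = 6.4833e-05 /h
MTBF = 1 / λ_sys = 15400 h

15400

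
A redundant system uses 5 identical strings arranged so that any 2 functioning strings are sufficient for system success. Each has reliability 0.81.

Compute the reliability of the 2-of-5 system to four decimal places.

R = Σ_{i=2}^{5} C(5,i) p^i (1−p)^{5−i} with p = 0.81
C(5,2)·0.81^2·0.19^3 = 0.045002
C(5,3)·0.81^3·0.19^2 = 0.191850
C(5,4)·0.81^4·0.19^1 = 0.408944
C(5,5)·0.81^5·0.19^0 = 0.348678
Sum = 0.9945

0.9945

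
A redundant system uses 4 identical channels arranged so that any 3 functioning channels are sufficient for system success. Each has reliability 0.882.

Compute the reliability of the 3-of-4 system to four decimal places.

0.9290

R = Σ_{i=3}^{4} C(4,i) p^i (1−p)^{4−i} with p = 0.882
C(4,3)·0.882^3·0.118^1 = 0.323853
C(4,4)·0.882^4·0.118^0 = 0.605166
Sum = 0.9290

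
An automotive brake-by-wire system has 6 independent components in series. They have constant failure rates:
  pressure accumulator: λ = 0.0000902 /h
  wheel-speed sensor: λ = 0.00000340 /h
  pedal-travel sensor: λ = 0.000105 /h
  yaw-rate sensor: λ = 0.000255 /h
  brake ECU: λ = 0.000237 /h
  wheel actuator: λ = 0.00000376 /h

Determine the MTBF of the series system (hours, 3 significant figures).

Series of exponential components: λ_sys = Σ λ_i
λ_sys = 0.0000902 + 0.00000340 + 0.000105 + 0.000255 + 0.000237 + 0.00000376 = 6.9436e-04 /h
MTBF = 1 / λ_sys = 1440 h

1440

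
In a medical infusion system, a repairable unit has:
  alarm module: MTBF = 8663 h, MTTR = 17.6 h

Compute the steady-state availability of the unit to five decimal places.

0.99797

A(alarm module) = MTBF/(MTBF+MTTR) = 8663/(8663+17.6) = 0.99797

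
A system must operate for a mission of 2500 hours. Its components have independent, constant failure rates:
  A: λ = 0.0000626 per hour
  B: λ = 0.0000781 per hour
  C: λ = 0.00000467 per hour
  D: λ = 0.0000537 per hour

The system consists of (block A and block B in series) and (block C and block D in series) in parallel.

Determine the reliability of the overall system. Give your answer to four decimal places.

0.9597

R(A) = exp(−0.0000626 × 2500) = 0.855132
R(B) = exp(−0.0000781 × 2500) = 0.822629
R(C) = exp(−0.00000467 × 2500) = 0.988393
R(D) = exp(−0.0000537 × 2500) = 0.874371
Series (A and B): 0.855132 × 0.822629 = 0.703456
Series (C and D): 0.988393 × 0.874371 = 0.864222
Parallel ([0.703456] and [0.864222]): 1 − (1 − 0.703456)(1 − 0.864222) = 0.9597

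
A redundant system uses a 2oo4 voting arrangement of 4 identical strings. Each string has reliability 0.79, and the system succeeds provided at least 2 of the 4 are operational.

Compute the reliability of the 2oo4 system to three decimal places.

R = Σ_{i=2}^{4} C(4,i) p^i (1−p)^{4−i} with p = 0.79
C(4,2)·0.79^2·0.21^2 = 0.16514
C(4,3)·0.79^3·0.21^1 = 0.41415
C(4,4)·0.79^4·0.21^0 = 0.38950
Sum = 0.969

0.969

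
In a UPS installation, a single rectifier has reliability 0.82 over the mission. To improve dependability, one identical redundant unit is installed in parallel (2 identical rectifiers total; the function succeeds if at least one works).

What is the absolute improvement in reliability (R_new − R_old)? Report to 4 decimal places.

0.1476

R_before = 0.82
R_after = 1 − (1 − 0.82)^2 = 0.9676
ΔR = 0.9676 − 0.82 = 0.1476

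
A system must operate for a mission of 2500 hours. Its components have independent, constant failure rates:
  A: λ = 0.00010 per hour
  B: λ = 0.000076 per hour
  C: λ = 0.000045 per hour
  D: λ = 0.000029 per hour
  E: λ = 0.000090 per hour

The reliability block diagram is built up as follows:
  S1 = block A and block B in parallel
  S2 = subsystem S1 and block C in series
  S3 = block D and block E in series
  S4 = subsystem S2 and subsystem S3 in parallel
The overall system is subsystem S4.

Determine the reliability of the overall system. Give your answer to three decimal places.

0.964

R(A) = exp(−0.00010 × 2500) = 0.77880
R(B) = exp(−0.000076 × 2500) = 0.82696
R(C) = exp(−0.000045 × 2500) = 0.89360
R(D) = exp(−0.000029 × 2500) = 0.93007
R(E) = exp(−0.000090 × 2500) = 0.79852
Parallel (A and B): 1 − (1 − 0.77880)(1 − 0.82696) = 0.96172
Series ([0.96172] and C): 0.96172 × 0.89360 = 0.85939
Series (D and E): 0.93007 × 0.79852 = 0.74268
Parallel ([0.85939] and [0.74268]): 1 − (1 − 0.85939)(1 − 0.74268) = 0.964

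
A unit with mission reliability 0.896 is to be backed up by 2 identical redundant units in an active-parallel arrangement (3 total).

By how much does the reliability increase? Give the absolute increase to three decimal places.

R_before = 0.896
R_after = 1 − (1 − 0.896)^3 = 0.999
ΔR = 0.999 − 0.896 = 0.103

0.103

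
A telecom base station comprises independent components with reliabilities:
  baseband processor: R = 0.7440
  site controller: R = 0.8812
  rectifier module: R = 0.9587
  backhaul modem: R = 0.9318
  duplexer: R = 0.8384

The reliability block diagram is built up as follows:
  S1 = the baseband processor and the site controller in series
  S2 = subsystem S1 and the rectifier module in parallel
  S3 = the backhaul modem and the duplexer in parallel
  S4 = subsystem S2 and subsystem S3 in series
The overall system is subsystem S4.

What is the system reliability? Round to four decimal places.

0.9749

Series (baseband processor and site controller): 0.744000 × 0.881200 = 0.655613
Parallel ([0.655613] and rectifier module): 1 − (1 − 0.655613)(1 − 0.958700) = 0.985777
Parallel (backhaul modem and duplexer): 1 − (1 − 0.931800)(1 − 0.838400) = 0.988979
Series ([0.985777] and [0.988979]): 0.985777 × 0.988979 = 0.9749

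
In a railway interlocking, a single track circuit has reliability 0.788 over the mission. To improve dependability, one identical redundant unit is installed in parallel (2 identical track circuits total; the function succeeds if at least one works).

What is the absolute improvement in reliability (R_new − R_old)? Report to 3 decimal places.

0.167

R_before = 0.788
R_after = 1 − (1 − 0.788)^2 = 0.955
ΔR = 0.955 − 0.788 = 0.167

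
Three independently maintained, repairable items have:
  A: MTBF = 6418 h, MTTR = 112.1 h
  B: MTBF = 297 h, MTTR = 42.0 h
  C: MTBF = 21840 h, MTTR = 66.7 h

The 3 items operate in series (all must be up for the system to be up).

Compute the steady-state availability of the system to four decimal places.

A(A) = MTBF/(MTBF+MTTR) = 6418/(6418+112.1) = 0.982833
A(B) = MTBF/(MTBF+MTTR) = 297/(297+42.0) = 0.876106
A(C) = MTBF/(MTBF+MTTR) = 21840/(21840+66.7) = 0.996955
Series availability: 0.982833 × 0.876106 × 0.996955 = 0.8584

0.8584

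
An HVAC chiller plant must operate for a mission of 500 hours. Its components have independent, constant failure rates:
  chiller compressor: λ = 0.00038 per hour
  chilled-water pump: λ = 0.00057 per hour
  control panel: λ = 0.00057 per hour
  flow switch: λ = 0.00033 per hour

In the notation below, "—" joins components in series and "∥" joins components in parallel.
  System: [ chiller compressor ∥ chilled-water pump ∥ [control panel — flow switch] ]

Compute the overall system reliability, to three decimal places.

0.984

R(chiller compressor) = exp(−0.00038 × 500) = 0.82696
R(chilled-water pump) = exp(−0.00057 × 500) = 0.75201
R(control panel) = exp(−0.00057 × 500) = 0.75201
R(flow switch) = exp(−0.00033 × 500) = 0.84789
Series (control panel and flow switch): 0.75201 × 0.84789 = 0.63762
Parallel (chiller compressor, chilled-water pump, and [0.63762]): 1 − (1 − 0.82696)(1 − 0.75201)(1 − 0.63762) = 0.984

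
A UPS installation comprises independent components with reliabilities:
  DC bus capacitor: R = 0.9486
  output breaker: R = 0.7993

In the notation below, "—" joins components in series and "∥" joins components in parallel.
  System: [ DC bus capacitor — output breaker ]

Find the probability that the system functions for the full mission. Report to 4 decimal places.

0.7582

Series (DC bus capacitor and output breaker): 0.948600 × 0.799300 = 0.7582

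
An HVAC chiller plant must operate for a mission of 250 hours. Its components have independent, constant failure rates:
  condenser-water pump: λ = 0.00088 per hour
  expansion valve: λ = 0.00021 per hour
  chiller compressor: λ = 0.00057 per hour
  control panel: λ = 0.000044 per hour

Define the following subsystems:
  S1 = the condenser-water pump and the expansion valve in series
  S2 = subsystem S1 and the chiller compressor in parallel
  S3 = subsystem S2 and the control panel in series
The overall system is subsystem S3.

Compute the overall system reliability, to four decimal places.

R(condenser-water pump) = exp(−0.00088 × 250) = 0.802519
R(expansion valve) = exp(−0.00021 × 250) = 0.948854
R(chiller compressor) = exp(−0.00057 × 250) = 0.867188
R(control panel) = exp(−0.000044 × 250) = 0.989060
Series (condenser-water pump and expansion valve): 0.802519 × 0.948854 = 0.761473
Parallel ([0.761473] and chiller compressor): 1 − (1 − 0.761473)(1 − 0.867188) = 0.968321
Series ([0.968321] and control panel): 0.968321 × 0.989060 = 0.9577

0.9577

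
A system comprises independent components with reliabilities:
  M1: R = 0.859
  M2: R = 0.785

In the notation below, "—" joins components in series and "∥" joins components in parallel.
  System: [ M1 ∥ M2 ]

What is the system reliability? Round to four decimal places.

0.9697

Parallel (M1 and M2): 1 − (1 − 0.859000)(1 − 0.785000) = 0.9697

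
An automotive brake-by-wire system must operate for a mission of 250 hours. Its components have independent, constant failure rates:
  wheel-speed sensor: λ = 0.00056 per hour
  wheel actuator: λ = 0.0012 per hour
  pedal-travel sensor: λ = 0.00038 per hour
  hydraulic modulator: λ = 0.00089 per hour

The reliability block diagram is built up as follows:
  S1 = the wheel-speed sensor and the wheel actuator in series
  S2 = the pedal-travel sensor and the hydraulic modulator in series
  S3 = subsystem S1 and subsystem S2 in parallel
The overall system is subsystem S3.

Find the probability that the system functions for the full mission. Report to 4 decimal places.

0.9032

R(wheel-speed sensor) = exp(−0.00056 × 250) = 0.869358
R(wheel actuator) = exp(−0.0012 × 250) = 0.740818
R(pedal-travel sensor) = exp(−0.00038 × 250) = 0.909373
R(hydraulic modulator) = exp(−0.00089 × 250) = 0.800515
Series (wheel-speed sensor and wheel actuator): 0.869358 × 0.740818 = 0.644036
Series (pedal-travel sensor and hydraulic modulator): 0.909373 × 0.800515 = 0.727967
Parallel ([0.644036] and [0.727967]): 1 − (1 − 0.644036)(1 − 0.727967) = 0.9032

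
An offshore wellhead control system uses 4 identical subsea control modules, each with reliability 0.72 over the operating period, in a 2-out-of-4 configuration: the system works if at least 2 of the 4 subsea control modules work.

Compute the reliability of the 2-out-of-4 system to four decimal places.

0.9306

R = Σ_{i=2}^{4} C(4,i) p^i (1−p)^{4−i} with p = 0.72
C(4,2)·0.72^2·0.28^2 = 0.243855
C(4,3)·0.72^3·0.28^1 = 0.418038
C(4,4)·0.72^4·0.28^0 = 0.268739
Sum = 0.9306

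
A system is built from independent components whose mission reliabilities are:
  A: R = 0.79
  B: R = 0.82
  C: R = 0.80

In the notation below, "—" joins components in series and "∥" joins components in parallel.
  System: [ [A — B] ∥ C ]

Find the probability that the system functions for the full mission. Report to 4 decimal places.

Series (A and B): 0.790000 × 0.820000 = 0.647800
Parallel ([0.647800] and C): 1 − (1 − 0.647800)(1 − 0.800000) = 0.9296

0.9296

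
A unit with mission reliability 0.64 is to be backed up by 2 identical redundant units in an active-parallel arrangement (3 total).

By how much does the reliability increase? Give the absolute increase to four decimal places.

0.3133

R_before = 0.64
R_after = 1 − (1 − 0.64)^3 = 0.9533
ΔR = 0.9533 − 0.64 = 0.3133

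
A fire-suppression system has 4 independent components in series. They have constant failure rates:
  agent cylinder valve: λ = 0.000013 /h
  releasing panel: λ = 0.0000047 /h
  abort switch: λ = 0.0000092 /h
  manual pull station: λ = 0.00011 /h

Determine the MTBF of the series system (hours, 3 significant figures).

Series of exponential components: λ_sys = Σ λ_i
λ_sys = 0.000013 + 0.0000047 + 0.0000092 + 0.00011 = 1.3690e-04 /h
MTBF = 1 / λ_sys = 7300 h

7300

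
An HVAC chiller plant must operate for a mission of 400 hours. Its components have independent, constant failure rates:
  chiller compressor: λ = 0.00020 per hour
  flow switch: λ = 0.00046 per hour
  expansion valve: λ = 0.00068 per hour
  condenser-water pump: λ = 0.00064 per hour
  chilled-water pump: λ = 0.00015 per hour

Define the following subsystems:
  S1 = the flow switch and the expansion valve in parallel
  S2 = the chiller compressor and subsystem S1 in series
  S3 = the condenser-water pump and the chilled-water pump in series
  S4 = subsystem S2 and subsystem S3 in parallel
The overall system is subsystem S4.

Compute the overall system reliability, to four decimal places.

R(chiller compressor) = exp(−0.00020 × 400) = 0.923116
R(flow switch) = exp(−0.00046 × 400) = 0.831936
R(expansion valve) = exp(−0.00068 × 400) = 0.761854
R(condenser-water pump) = exp(−0.00064 × 400) = 0.774142
R(chilled-water pump) = exp(−0.00015 × 400) = 0.941765
Parallel (flow switch and expansion valve): 1 − (1 − 0.831936)(1 − 0.761854) = 0.959976
Series (chiller compressor and [0.959976]): 0.923116 × 0.959976 = 0.886169
Series (condenser-water pump and chilled-water pump): 0.774142 × 0.941765 = 0.729060
Parallel ([0.886169] and [0.729060]): 1 − (1 − 0.886169)(1 − 0.729060) = 0.9692

0.9692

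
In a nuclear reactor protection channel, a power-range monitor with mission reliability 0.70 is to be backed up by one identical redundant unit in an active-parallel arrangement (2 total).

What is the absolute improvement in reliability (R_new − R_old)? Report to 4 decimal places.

0.2100

R_before = 0.70
R_after = 1 − (1 − 0.70)^2 = 0.9100
ΔR = 0.9100 − 0.70 = 0.2100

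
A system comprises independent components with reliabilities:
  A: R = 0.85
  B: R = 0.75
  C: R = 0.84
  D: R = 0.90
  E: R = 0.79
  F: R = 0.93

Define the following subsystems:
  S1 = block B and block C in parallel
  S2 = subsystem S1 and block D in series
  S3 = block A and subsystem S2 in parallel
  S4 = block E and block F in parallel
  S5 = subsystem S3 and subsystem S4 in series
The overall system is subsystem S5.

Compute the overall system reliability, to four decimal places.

Parallel (B and C): 1 − (1 − 0.750000)(1 − 0.840000) = 0.960000
Series ([0.960000] and D): 0.960000 × 0.900000 = 0.864000
Parallel (A and [0.864000]): 1 − (1 − 0.850000)(1 − 0.864000) = 0.979600
Parallel (E and F): 1 − (1 − 0.790000)(1 − 0.930000) = 0.985300
Series ([0.979600] and [0.985300]): 0.979600 × 0.985300 = 0.9652

0.9652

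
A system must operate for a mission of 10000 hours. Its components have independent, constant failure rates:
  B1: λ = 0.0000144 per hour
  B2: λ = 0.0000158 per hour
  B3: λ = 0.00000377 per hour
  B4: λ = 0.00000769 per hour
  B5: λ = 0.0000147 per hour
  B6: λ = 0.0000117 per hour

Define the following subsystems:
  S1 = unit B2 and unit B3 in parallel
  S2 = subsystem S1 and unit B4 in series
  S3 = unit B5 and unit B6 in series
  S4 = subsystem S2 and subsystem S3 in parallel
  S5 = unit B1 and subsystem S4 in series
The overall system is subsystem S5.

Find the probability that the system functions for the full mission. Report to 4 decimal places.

0.8500

R(B1) = exp(−0.0000144 × 10000) = 0.865888
R(B2) = exp(−0.0000158 × 10000) = 0.853850
R(B3) = exp(−0.00000377 × 10000) = 0.963002
R(B4) = exp(−0.00000769 × 10000) = 0.925982
R(B5) = exp(−0.0000147 × 10000) = 0.863294
R(B6) = exp(−0.0000117 × 10000) = 0.889585
Parallel (B2 and B3): 1 − (1 − 0.853850)(1 − 0.963002) = 0.994593
Series ([0.994593] and B4): 0.994593 × 0.925982 = 0.920975
Series (B5 and B6): 0.863294 × 0.889585 = 0.767973
Parallel ([0.920975] and [0.767973]): 1 − (1 − 0.920975)(1 − 0.767973) = 0.981664
Series (B1 and [0.981664]): 0.865888 × 0.981664 = 0.8500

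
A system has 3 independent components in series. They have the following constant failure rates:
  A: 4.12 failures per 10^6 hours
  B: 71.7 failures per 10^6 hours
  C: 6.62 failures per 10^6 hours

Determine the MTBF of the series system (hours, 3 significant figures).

12100

Series of exponential components: λ_sys = Σ λ_i
λ_sys = 0.00000412 + 0.0000717 + 0.00000662 = 8.2440e-05 /h
MTBF = 1 / λ_sys = 12100 h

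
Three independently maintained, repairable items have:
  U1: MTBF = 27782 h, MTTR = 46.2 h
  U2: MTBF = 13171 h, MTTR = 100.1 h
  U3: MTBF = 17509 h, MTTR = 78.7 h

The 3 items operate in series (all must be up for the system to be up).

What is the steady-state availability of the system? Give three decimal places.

A(U1) = MTBF/(MTBF+MTTR) = 27782/(27782+46.2) = 0.998340
A(U2) = MTBF/(MTBF+MTTR) = 13171/(13171+100.1) = 0.992457
A(U3) = MTBF/(MTBF+MTTR) = 17509/(17509+78.7) = 0.995525
Series availability: 0.998340 × 0.992457 × 0.995525 = 0.986

0.986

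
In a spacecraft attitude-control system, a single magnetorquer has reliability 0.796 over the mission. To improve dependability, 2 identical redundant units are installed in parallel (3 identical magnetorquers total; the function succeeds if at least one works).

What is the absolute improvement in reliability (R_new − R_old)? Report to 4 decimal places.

R_before = 0.796
R_after = 1 − (1 − 0.796)^3 = 0.9915
ΔR = 0.9915 − 0.796 = 0.1955

0.1955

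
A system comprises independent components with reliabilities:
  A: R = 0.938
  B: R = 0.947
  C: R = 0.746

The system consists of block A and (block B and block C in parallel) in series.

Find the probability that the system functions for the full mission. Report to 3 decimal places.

0.925

Parallel (B and C): 1 − (1 − 0.94700)(1 − 0.74600) = 0.98654
Series (A and [0.98654]): 0.93800 × 0.98654 = 0.925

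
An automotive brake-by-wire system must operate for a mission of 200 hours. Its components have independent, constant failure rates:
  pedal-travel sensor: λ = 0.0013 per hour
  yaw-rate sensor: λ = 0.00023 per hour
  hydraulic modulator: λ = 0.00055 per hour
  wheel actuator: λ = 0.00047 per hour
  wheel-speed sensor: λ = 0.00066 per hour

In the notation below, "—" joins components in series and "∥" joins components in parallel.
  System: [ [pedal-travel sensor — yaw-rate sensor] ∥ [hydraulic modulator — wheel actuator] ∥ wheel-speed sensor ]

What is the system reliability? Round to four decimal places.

0.9940

R(pedal-travel sensor) = exp(−0.0013 × 200) = 0.771052
R(yaw-rate sensor) = exp(−0.00023 × 200) = 0.955042
R(hydraulic modulator) = exp(−0.00055 × 200) = 0.895834
R(wheel actuator) = exp(−0.00047 × 200) = 0.910283
R(wheel-speed sensor) = exp(−0.00066 × 200) = 0.876341
Series (pedal-travel sensor and yaw-rate sensor): 0.771052 × 0.955042 = 0.736387
Series (hydraulic modulator and wheel actuator): 0.895834 × 0.910283 = 0.815462
Parallel ([0.736387], [0.815462], and wheel-speed sensor): 1 − (1 − 0.736387)(1 − 0.815462)(1 − 0.876341) = 0.9940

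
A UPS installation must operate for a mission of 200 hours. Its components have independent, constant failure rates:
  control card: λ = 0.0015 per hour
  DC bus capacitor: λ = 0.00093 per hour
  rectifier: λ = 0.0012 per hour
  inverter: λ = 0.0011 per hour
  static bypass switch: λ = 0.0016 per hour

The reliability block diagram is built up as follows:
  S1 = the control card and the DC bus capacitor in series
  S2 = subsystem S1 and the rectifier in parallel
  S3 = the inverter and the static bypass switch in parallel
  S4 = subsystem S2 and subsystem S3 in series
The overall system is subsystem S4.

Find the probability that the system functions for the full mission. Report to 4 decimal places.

R(control card) = exp(−0.0015 × 200) = 0.740818
R(DC bus capacitor) = exp(−0.00093 × 200) = 0.830274
R(rectifier) = exp(−0.0012 × 200) = 0.786628
R(inverter) = exp(−0.0011 × 200) = 0.802519
R(static bypass switch) = exp(−0.0016 × 200) = 0.726149
Series (control card and DC bus capacitor): 0.740818 × 0.830274 = 0.615082
Parallel ([0.615082] and rectifier): 1 − (1 − 0.615082)(1 − 0.786628) = 0.917869
Parallel (inverter and static bypass switch): 1 − (1 − 0.802519)(1 − 0.726149) = 0.945920
Series ([0.917869] and [0.945920]): 0.917869 × 0.945920 = 0.8682

0.8682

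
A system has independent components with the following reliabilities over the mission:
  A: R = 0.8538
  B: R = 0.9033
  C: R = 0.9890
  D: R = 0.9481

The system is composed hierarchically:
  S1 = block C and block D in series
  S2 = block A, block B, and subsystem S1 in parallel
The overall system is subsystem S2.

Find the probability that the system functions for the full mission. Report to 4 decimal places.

Series (C and D): 0.989000 × 0.948100 = 0.937671
Parallel (A, B, and [0.937671]): 1 − (1 − 0.853800)(1 − 0.903300)(1 − 0.937671) = 0.9991

0.9991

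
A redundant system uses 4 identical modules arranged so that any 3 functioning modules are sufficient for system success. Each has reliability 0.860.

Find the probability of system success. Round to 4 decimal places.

0.9032

R = Σ_{i=3}^{4} C(4,i) p^i (1−p)^{4−i} with p = 0.860
C(4,3)·0.860^3·0.140^1 = 0.356191
C(4,4)·0.860^4·0.140^0 = 0.547008
Sum = 0.9032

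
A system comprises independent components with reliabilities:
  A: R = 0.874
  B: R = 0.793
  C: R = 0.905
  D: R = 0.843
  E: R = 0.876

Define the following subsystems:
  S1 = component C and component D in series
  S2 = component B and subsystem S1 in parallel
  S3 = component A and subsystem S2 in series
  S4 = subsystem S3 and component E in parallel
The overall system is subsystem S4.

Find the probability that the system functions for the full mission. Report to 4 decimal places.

Series (C and D): 0.905000 × 0.843000 = 0.762915
Parallel (B and [0.762915]): 1 − (1 − 0.793000)(1 − 0.762915) = 0.950923
Series (A and [0.950923]): 0.874000 × 0.950923 = 0.831107
Parallel ([0.831107] and E): 1 − (1 − 0.831107)(1 − 0.876000) = 0.9791

0.9791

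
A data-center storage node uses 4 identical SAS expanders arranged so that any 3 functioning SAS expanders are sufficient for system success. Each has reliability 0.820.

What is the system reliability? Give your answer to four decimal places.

0.8491

R = Σ_{i=3}^{4} C(4,i) p^i (1−p)^{4−i} with p = 0.820
C(4,3)·0.820^3·0.180^1 = 0.396985
C(4,4)·0.820^4·0.180^0 = 0.452122
Sum = 0.8491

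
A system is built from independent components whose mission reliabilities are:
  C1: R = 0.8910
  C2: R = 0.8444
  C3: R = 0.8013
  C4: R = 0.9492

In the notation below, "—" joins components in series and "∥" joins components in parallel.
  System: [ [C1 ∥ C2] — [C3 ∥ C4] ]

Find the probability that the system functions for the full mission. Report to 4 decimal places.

0.9731

Parallel (C1 and C2): 1 − (1 − 0.891000)(1 − 0.844400) = 0.983040
Parallel (C3 and C4): 1 − (1 − 0.801300)(1 − 0.949200) = 0.989906
Series ([0.983040] and [0.989906]): 0.983040 × 0.989906 = 0.9731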